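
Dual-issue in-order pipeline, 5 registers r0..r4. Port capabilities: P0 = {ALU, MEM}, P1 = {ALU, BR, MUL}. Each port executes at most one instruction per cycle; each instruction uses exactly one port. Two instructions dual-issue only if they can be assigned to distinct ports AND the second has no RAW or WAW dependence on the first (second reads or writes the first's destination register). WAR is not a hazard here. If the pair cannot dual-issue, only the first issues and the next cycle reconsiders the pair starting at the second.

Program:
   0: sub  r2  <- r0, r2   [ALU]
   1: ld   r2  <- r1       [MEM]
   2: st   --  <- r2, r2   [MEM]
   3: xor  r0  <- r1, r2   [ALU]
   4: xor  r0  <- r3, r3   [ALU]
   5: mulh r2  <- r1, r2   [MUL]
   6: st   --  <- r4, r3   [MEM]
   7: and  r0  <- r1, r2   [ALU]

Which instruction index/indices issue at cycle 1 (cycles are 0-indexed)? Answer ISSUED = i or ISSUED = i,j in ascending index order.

#0 head=0: sub.ALU i0 WAW r2
#1 head=1: ld.MEM i1 no-port MEM/MEM
#2 head=2: st.MEM;xor.ALU i2+i3 dual
#3 head=4: xor.ALU;mulh.MUL i4+i5 dual
#4 head=6: st.MEM;and.ALU i6+i7 dual

ISSUED = 1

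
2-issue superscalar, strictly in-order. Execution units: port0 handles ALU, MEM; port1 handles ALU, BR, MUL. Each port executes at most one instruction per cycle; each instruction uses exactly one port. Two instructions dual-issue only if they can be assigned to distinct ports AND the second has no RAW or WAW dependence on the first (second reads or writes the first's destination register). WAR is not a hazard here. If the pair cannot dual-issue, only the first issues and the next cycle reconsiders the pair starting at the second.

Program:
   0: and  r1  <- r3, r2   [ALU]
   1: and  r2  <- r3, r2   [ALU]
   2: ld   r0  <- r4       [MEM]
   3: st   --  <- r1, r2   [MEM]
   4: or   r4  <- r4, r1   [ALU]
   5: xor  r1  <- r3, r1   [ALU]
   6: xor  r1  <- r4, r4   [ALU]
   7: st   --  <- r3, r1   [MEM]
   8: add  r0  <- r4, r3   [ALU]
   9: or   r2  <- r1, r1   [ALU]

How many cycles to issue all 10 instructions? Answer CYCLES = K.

[0] i0/i1  and/and  -- 2-wide
[1] i2  ld  -- no-port MEM/MEM
[2] i3/i4  st/or  -- 2-wide
[3] i5  xor  -- WAW r1
[4] i6  xor  -- RAW r1
[5] i7/i8  st/add  -- 2-wide
[6] i9  or  -- tail

CYCLES = 7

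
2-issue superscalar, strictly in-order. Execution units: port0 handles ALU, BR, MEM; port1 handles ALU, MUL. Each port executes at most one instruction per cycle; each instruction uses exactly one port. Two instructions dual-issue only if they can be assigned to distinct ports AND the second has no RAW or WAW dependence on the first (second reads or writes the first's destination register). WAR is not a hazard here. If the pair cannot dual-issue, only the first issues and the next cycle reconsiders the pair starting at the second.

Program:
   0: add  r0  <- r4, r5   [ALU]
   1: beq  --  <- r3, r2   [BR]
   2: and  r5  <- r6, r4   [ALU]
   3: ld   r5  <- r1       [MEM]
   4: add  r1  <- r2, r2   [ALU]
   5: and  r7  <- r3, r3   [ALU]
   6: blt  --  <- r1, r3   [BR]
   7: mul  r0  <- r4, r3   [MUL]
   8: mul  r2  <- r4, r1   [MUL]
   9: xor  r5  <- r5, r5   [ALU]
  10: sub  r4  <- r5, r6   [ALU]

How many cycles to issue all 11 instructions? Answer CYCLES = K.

t=0 i0&i1:add beq ; dual
t=1 i2:and ; WAW r5
t=2 i3&i4:ld add ; dual
t=3 i5&i6:and blt ; dual
t=4 i7:mul ; no-port MUL/MUL
t=5 i8&i9:mul xor ; dual
t=6 i10:sub ; tail

CYCLES = 7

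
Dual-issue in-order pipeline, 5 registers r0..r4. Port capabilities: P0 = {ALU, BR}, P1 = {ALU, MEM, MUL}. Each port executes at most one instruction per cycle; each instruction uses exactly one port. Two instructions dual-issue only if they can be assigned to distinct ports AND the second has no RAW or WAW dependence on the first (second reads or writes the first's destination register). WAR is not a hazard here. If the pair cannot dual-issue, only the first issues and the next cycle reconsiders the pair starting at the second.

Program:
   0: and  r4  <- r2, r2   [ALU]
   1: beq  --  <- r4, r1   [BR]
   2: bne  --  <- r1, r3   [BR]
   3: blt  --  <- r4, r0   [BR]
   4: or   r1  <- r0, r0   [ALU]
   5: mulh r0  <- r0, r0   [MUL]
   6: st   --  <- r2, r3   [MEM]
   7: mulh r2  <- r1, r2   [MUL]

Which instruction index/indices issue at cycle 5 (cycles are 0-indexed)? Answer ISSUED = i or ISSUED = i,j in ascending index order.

c0: i0 and.ALU  RAW r4
c1: i1 beq.BR  no-port BR/BR
c2: i2 bne.BR  no-port BR/BR
c3: i3+i4 blt.BR/or.ALU  pair
c4: i5 mulh.MUL  no-port MUL/MEM
c5: i6 st.MEM  no-port MEM/MUL
c6: i7 mulh.MUL  tail

ISSUED = 6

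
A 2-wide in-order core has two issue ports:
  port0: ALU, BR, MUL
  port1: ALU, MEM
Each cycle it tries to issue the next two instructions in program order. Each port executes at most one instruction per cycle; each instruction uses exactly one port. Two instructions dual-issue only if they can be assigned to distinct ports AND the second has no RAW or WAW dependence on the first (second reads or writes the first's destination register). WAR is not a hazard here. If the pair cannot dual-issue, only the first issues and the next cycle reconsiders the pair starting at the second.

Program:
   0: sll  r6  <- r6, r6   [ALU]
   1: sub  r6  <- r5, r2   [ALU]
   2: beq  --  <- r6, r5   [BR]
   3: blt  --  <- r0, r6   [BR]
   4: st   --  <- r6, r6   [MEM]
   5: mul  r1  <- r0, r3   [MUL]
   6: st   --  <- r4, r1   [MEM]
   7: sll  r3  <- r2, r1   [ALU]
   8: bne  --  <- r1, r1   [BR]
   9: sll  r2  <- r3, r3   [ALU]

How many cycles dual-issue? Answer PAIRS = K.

t=0 i0:sll ; WAW r6
t=1 i1:sub ; RAW r6
t=2 i2:beq ; no-port BR/BR
t=3 i3+i4:blt;st ; 2-wide
t=4 i5:mul ; RAW r1
t=5 i6+i7:st;sll ; 2-wide
t=6 i8+i9:bne;sll ; 2-wide

PAIRS = 3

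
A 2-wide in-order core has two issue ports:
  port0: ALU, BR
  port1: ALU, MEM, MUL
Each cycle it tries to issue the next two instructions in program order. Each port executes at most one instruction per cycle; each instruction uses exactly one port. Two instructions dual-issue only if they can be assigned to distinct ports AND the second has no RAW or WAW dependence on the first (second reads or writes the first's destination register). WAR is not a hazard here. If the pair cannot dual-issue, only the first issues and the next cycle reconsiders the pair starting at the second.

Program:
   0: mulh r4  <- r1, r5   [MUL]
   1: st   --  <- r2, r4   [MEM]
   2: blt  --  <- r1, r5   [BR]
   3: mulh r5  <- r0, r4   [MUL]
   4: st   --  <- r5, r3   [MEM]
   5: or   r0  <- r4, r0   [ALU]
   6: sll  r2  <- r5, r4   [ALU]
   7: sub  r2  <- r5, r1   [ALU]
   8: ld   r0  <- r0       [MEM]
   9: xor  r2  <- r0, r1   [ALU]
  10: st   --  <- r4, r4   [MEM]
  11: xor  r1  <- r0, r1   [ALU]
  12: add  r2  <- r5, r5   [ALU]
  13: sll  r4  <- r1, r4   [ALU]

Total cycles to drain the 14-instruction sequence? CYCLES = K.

CYCLES = 9

c0: i0 mulh.MUL  no-port MUL/MEM
c1: i1&i2 st.MEM blt.BR  dual
c2: i3 mulh.MUL  no-port MUL/MEM
c3: i4&i5 st.MEM or.ALU  dual
c4: i6 sll.ALU  WAW r2
c5: i7&i8 sub.ALU ld.MEM  dual
c6: i9&i10 xor.ALU st.MEM  dual
c7: i11&i12 xor.ALU add.ALU  dual
c8: i13 sll.ALU  tail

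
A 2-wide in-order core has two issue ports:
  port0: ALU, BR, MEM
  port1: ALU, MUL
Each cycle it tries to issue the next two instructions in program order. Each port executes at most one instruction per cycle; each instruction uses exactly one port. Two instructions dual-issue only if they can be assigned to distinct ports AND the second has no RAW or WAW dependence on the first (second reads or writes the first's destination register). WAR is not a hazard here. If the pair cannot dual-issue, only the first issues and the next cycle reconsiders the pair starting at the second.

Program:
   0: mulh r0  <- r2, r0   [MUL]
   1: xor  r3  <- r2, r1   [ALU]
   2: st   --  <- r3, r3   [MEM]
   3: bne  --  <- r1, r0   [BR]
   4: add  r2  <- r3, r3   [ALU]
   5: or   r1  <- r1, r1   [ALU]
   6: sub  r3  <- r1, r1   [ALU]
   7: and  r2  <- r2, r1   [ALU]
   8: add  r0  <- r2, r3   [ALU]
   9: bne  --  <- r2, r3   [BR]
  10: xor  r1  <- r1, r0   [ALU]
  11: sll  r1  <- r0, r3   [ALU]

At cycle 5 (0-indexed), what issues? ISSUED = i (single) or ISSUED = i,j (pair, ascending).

t=0 i0&i1:mulh;xor ; 2-wide
t=1 i2:st ; no-port MEM/BR
t=2 i3&i4:bne;add ; 2-wide
t=3 i5:or ; RAW r1
t=4 i6&i7:sub;and ; 2-wide
t=5 i8&i9:add;bne ; 2-wide
t=6 i10:xor ; WAW r1
t=7 i11:sll ; tail

ISSUED = 8,9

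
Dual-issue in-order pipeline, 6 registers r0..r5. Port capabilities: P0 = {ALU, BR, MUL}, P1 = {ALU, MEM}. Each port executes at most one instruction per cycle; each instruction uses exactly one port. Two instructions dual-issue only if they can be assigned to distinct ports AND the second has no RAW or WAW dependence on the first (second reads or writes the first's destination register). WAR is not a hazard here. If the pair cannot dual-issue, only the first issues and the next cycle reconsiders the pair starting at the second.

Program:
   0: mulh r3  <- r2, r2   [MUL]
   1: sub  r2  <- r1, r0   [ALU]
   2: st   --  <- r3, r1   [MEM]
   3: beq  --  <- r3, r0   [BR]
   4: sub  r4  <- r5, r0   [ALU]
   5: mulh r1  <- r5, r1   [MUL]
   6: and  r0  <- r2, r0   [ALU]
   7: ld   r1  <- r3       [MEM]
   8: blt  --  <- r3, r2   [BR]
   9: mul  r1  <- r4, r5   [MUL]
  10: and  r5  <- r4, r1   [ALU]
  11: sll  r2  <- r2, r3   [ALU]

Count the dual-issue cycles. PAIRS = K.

PAIRS = 5

t=0 i0&i1:mulh.MUL/sub.ALU ; 2-wide
t=1 i2&i3:st.MEM/beq.BR ; 2-wide
t=2 i4&i5:sub.ALU/mulh.MUL ; 2-wide
t=3 i6&i7:and.ALU/ld.MEM ; 2-wide
t=4 i8:blt.BR ; no-port BR/MUL
t=5 i9:mul.MUL ; RAW r1
t=6 i10&i11:and.ALU/sll.ALU ; 2-wide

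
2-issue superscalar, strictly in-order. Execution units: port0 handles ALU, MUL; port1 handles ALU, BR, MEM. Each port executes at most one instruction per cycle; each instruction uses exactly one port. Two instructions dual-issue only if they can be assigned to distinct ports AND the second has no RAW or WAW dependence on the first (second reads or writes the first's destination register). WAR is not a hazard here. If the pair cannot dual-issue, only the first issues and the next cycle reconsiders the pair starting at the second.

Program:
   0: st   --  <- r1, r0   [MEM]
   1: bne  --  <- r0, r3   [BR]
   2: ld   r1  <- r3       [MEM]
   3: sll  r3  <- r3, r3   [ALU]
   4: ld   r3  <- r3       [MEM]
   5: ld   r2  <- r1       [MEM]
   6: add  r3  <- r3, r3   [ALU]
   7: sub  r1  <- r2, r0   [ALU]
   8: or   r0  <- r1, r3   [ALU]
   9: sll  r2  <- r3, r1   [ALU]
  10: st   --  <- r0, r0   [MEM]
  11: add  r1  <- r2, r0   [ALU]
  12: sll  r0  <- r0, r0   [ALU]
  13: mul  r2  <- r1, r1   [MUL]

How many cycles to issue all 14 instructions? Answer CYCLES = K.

CYCLES = 9

t=0 i0:st.MEM ; no-port MEM/BR
t=1 i1:bne.BR ; no-port BR/MEM
t=2 i2,i3:ld.MEM+sll.ALU ; 2-wide
t=3 i4:ld.MEM ; no-port MEM/MEM
t=4 i5,i6:ld.MEM+add.ALU ; 2-wide
t=5 i7:sub.ALU ; RAW r1
t=6 i8,i9:or.ALU+sll.ALU ; 2-wide
t=7 i10,i11:st.MEM+add.ALU ; 2-wide
t=8 i12,i13:sll.ALU+mul.MUL ; 2-wide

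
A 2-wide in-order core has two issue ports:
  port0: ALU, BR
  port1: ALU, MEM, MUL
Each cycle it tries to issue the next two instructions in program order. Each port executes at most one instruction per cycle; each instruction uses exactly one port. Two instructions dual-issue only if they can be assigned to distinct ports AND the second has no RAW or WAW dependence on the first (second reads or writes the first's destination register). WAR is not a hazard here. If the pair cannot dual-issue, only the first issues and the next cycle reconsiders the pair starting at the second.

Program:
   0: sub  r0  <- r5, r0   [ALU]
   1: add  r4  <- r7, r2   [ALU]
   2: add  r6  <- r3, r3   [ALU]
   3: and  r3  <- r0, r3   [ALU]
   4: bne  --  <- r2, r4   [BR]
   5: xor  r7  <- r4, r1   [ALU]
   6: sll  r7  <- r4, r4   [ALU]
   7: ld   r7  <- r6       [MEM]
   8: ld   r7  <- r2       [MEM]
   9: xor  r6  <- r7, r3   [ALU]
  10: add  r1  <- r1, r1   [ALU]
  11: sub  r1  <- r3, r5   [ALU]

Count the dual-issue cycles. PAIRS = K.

PAIRS = 4

t=0 i0,i1:sub add ; 2-wide
t=1 i2,i3:add and ; 2-wide
t=2 i4,i5:bne xor ; 2-wide
t=3 i6:sll ; WAW r7
t=4 i7:ld ; no-port MEM/MEM
t=5 i8:ld ; RAW r7
t=6 i9,i10:xor add ; 2-wide
t=7 i11:sub ; tail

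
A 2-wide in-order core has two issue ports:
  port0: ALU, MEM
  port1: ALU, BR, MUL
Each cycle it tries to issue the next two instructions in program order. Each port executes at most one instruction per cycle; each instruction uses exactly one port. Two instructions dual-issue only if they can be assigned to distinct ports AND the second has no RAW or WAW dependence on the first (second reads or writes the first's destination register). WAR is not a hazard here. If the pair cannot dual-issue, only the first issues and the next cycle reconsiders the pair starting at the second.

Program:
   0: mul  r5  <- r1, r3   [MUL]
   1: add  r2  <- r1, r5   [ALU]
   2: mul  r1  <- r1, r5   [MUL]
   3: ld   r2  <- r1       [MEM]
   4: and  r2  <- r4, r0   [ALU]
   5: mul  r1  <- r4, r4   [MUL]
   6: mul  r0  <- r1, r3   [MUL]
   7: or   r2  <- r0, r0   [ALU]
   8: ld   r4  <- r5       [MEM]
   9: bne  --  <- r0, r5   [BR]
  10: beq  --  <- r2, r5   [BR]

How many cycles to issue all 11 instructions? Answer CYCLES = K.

0. mul @i0  | RAW r5
1. add/mul @i1/i2  | dual
2. ld @i3  | WAW r2
3. and/mul @i4/i5  | dual
4. mul @i6  | RAW r0
5. or/ld @i7/i8  | dual
6. bne @i9  | no-port BR/BR
7. beq @i10  | tail

CYCLES = 8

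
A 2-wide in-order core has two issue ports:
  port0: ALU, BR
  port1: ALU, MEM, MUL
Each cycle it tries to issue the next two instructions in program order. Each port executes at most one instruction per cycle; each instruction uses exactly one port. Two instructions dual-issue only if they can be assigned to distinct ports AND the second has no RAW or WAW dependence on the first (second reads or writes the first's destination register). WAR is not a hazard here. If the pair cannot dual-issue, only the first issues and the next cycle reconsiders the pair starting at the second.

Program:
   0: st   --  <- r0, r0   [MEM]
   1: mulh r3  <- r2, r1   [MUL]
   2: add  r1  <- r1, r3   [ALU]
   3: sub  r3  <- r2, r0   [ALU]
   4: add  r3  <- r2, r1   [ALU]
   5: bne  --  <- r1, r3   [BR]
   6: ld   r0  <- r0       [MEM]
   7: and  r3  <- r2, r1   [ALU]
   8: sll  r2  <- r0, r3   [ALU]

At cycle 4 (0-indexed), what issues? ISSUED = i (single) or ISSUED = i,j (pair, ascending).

ISSUED = 5,6

#0 head=0: st.MEM i0 no-port MEM/MUL
#1 head=1: mulh.MUL i1 RAW r3
#2 head=2: add.ALU/sub.ALU i2+i3 2-wide
#3 head=4: add.ALU i4 RAW r3
#4 head=5: bne.BR/ld.MEM i5+i6 2-wide
#5 head=7: and.ALU i7 RAW r3
#6 head=8: sll.ALU i8 tail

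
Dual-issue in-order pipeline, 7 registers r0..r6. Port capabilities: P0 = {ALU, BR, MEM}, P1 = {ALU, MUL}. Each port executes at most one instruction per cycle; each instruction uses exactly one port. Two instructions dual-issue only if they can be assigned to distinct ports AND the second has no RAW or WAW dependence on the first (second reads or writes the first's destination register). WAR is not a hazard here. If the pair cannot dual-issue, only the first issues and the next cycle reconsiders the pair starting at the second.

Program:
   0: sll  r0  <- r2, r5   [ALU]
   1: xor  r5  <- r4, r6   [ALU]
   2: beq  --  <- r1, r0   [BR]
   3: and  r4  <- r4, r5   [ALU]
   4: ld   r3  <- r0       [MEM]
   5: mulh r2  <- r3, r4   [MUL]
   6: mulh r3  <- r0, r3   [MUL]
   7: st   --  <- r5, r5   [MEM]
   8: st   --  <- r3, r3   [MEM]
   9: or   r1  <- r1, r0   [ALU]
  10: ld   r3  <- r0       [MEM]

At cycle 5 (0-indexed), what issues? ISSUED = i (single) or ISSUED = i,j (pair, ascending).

0. sll.ALU;xor.ALU @i0&i1  | pair
1. beq.BR;and.ALU @i2&i3  | pair
2. ld.MEM @i4  | RAW r3
3. mulh.MUL @i5  | no-port MUL/MUL
4. mulh.MUL;st.MEM @i6&i7  | pair
5. st.MEM;or.ALU @i8&i9  | pair
6. ld.MEM @i10  | tail

ISSUED = 8,9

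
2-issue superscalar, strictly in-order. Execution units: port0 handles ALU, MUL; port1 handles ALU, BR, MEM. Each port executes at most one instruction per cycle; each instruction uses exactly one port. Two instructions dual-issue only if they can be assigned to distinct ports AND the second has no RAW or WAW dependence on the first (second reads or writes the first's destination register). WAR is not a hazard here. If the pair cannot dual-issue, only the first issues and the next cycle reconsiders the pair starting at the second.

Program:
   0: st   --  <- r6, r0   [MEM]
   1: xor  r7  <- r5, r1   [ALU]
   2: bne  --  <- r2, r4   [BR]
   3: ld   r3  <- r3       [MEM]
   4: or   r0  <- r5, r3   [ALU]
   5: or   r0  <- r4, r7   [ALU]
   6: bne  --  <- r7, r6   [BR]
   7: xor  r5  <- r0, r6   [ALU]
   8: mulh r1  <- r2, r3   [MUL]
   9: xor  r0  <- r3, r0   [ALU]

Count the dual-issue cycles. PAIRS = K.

PAIRS = 3

t=0 i0&i1:st+xor ; pair
t=1 i2:bne ; no-port BR/MEM
t=2 i3:ld ; RAW r3
t=3 i4:or ; WAW r0
t=4 i5&i6:or+bne ; pair
t=5 i7&i8:xor+mulh ; pair
t=6 i9:xor ; tail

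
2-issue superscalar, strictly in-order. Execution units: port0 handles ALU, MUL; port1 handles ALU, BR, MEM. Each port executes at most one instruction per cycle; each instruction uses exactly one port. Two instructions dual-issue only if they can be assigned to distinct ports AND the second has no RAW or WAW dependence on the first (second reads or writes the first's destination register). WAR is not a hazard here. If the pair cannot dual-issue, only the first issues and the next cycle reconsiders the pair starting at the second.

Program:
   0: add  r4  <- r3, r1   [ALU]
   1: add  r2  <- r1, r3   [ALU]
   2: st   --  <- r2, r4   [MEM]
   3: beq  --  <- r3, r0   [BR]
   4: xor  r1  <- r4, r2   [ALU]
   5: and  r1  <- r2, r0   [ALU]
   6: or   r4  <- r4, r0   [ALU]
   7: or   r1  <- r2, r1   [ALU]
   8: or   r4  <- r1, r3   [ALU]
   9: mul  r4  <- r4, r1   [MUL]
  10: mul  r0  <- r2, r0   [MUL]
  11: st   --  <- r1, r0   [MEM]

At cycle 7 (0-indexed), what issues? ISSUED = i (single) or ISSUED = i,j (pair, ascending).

#0 head=0: add+add i0&i1 pair
#1 head=2: st i2 no-port MEM/BR
#2 head=3: beq+xor i3&i4 pair
#3 head=5: and+or i5&i6 pair
#4 head=7: or i7 RAW r1
#5 head=8: or i8 RAW+WAW r4
#6 head=9: mul i9 no-port MUL/MUL
#7 head=10: mul i10 RAW r0
#8 head=11: st i11 tail

ISSUED = 10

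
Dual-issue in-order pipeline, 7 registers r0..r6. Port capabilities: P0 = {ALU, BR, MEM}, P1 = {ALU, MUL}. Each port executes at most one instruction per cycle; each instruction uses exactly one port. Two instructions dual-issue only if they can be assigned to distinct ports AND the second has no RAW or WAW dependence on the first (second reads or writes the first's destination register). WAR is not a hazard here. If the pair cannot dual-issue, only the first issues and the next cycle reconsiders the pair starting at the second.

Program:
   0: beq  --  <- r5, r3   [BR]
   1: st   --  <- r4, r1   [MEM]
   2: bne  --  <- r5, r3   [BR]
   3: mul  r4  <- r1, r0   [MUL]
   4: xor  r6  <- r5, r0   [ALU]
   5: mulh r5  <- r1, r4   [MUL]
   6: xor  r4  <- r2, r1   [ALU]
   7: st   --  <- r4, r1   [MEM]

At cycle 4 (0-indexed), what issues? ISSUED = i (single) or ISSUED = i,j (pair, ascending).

[0] i0  beq.BR  -- no-port BR/MEM
[1] i1  st.MEM  -- no-port MEM/BR
[2] i2,i3  bne.BR mul.MUL  -- dual
[3] i4,i5  xor.ALU mulh.MUL  -- dual
[4] i6  xor.ALU  -- RAW r4
[5] i7  st.MEM  -- tail

ISSUED = 6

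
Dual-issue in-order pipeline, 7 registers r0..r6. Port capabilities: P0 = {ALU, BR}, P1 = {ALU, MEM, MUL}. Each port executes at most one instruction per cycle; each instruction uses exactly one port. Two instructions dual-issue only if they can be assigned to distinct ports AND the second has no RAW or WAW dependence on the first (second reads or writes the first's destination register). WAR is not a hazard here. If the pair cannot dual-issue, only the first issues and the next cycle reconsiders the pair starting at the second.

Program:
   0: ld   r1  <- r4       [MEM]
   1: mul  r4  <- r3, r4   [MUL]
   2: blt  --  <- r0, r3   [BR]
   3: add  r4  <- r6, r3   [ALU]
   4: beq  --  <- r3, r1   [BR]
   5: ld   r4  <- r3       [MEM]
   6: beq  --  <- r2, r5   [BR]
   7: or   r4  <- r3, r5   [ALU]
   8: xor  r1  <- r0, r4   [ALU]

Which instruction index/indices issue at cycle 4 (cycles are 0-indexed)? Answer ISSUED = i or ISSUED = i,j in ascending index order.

c0: i0 ld.MEM  no-port MEM/MUL
c1: i1&i2 mul.MUL blt.BR  dual
c2: i3&i4 add.ALU beq.BR  dual
c3: i5&i6 ld.MEM beq.BR  dual
c4: i7 or.ALU  RAW r4
c5: i8 xor.ALU  tail

ISSUED = 7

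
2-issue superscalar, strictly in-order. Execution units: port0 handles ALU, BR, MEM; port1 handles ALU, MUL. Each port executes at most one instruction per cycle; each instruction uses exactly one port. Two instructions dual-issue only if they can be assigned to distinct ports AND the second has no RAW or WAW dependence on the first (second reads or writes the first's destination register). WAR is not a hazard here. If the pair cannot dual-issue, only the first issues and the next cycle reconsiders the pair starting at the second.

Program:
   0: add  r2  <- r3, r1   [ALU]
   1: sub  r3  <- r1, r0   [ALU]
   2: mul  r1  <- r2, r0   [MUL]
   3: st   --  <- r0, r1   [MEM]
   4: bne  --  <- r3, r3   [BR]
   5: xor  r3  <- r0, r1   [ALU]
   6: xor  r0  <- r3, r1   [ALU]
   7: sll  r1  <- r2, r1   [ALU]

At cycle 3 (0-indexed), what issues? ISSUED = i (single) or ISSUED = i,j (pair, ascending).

t=0 i0/i1:add.ALU;sub.ALU ; pair
t=1 i2:mul.MUL ; RAW r1
t=2 i3:st.MEM ; no-port MEM/BR
t=3 i4/i5:bne.BR;xor.ALU ; pair
t=4 i6/i7:xor.ALU;sll.ALU ; pair

ISSUED = 4,5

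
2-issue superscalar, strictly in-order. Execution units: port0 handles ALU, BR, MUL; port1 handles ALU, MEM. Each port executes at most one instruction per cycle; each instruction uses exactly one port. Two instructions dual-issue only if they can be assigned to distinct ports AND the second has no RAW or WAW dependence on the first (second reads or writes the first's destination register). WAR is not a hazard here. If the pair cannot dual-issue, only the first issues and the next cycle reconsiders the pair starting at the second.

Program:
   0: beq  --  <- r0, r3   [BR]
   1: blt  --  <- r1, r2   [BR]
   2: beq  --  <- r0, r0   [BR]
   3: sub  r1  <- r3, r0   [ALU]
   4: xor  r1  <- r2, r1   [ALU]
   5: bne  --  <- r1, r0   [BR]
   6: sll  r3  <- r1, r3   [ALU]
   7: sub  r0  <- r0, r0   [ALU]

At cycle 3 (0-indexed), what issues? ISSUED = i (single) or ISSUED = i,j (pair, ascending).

  cy0 -> i0 (beq) no-port BR/BR
  cy1 -> i1 (blt) no-port BR/BR
  cy2 -> i2+i3 (beq+sub) dual
  cy3 -> i4 (xor) RAW r1
  cy4 -> i5+i6 (bne+sll) dual
  cy5 -> i7 (sub) tail

ISSUED = 4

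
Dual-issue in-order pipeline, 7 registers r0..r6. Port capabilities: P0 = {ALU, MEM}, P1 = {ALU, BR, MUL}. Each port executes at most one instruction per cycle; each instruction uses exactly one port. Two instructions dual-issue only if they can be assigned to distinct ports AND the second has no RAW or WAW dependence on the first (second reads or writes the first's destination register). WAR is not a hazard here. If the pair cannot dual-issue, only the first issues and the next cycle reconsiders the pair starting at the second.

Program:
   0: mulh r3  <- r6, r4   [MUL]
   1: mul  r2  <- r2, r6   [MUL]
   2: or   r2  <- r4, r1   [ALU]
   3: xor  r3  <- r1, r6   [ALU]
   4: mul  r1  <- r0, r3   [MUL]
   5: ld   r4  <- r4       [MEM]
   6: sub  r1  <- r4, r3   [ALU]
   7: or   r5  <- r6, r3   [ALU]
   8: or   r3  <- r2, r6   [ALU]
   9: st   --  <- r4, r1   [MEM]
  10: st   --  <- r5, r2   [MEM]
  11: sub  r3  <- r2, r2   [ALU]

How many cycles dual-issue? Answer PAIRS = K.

PAIRS = 5

t=0 i0:mulh.MUL ; no-port MUL/MUL
t=1 i1:mul.MUL ; WAW r2
t=2 i2+i3:or.ALU/xor.ALU ; 2-wide
t=3 i4+i5:mul.MUL/ld.MEM ; 2-wide
t=4 i6+i7:sub.ALU/or.ALU ; 2-wide
t=5 i8+i9:or.ALU/st.MEM ; 2-wide
t=6 i10+i11:st.MEM/sub.ALU ; 2-wide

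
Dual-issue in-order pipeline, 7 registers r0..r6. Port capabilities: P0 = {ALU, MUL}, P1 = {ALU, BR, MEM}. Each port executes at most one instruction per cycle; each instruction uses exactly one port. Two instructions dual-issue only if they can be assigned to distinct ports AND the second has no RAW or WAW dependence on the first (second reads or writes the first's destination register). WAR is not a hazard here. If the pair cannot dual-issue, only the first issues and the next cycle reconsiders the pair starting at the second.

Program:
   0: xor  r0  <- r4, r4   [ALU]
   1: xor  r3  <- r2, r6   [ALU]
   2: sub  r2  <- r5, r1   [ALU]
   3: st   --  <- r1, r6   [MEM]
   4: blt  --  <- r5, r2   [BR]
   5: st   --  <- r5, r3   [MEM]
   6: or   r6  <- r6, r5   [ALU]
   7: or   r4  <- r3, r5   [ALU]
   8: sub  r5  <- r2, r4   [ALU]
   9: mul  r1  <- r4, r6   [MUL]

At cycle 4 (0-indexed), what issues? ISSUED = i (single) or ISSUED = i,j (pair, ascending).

0. xor.ALU;xor.ALU @i0/i1  | pair
1. sub.ALU;st.MEM @i2/i3  | pair
2. blt.BR @i4  | no-port BR/MEM
3. st.MEM;or.ALU @i5/i6  | pair
4. or.ALU @i7  | RAW r4
5. sub.ALU;mul.MUL @i8/i9  | pair

ISSUED = 7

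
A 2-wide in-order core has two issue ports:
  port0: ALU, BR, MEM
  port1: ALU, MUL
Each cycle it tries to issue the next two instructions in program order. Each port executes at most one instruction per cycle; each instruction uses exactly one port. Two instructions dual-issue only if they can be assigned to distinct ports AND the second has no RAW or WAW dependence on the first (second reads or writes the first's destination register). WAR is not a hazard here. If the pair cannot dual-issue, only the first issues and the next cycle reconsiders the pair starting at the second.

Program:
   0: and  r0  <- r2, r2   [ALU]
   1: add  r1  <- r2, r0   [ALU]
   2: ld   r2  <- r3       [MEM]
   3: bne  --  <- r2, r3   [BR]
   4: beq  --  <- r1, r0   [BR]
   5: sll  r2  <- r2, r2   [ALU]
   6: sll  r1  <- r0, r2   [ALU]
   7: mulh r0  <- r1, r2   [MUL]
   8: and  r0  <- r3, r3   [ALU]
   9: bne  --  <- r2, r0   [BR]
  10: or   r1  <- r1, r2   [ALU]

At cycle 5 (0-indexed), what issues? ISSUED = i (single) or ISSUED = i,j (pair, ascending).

c0: i0 and  RAW r0
c1: i1/i2 add ld  2-wide
c2: i3 bne  no-port BR/BR
c3: i4/i5 beq sll  2-wide
c4: i6 sll  RAW r1
c5: i7 mulh  WAW r0
c6: i8 and  RAW r0
c7: i9/i10 bne or  2-wide

ISSUED = 7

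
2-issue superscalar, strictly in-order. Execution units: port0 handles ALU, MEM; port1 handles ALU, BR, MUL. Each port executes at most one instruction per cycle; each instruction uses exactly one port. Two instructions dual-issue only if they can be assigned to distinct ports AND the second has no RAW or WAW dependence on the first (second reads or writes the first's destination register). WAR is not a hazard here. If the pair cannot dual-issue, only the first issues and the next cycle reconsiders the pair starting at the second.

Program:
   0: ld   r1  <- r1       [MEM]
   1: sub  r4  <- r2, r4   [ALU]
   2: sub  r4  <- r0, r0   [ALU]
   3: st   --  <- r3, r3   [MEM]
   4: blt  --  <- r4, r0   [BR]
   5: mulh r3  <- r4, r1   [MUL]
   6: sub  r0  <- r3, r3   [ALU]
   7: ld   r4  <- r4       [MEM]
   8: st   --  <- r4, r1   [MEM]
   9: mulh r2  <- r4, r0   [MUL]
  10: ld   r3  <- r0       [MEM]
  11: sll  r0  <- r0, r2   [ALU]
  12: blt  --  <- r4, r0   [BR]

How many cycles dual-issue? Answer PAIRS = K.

t=0 i0+i1:ld sub ; dual
t=1 i2+i3:sub st ; dual
t=2 i4:blt ; no-port BR/MUL
t=3 i5:mulh ; RAW r3
t=4 i6+i7:sub ld ; dual
t=5 i8+i9:st mulh ; dual
t=6 i10+i11:ld sll ; dual
t=7 i12:blt ; tail

PAIRS = 5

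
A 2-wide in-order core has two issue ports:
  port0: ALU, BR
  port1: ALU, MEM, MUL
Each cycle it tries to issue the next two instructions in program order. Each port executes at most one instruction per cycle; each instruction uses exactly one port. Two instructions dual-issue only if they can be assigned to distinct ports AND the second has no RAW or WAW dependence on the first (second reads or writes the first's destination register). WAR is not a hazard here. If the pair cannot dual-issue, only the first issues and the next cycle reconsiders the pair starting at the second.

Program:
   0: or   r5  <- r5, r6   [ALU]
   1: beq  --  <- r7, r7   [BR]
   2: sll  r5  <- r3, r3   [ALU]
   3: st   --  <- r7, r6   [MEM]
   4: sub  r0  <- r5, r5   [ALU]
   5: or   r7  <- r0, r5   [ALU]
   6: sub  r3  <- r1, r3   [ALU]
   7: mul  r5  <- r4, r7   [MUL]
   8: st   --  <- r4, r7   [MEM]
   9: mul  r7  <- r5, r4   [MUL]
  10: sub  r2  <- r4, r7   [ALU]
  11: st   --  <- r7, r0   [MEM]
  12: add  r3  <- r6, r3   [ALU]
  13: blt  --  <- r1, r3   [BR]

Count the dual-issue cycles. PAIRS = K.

  cy0 -> i0/i1 (or.ALU;beq.BR) pair
  cy1 -> i2/i3 (sll.ALU;st.MEM) pair
  cy2 -> i4 (sub.ALU) RAW r0
  cy3 -> i5/i6 (or.ALU;sub.ALU) pair
  cy4 -> i7 (mul.MUL) no-port MUL/MEM
  cy5 -> i8 (st.MEM) no-port MEM/MUL
  cy6 -> i9 (mul.MUL) RAW r7
  cy7 -> i10/i11 (sub.ALU;st.MEM) pair
  cy8 -> i12 (add.ALU) RAW r3
  cy9 -> i13 (blt.BR) tail

PAIRS = 4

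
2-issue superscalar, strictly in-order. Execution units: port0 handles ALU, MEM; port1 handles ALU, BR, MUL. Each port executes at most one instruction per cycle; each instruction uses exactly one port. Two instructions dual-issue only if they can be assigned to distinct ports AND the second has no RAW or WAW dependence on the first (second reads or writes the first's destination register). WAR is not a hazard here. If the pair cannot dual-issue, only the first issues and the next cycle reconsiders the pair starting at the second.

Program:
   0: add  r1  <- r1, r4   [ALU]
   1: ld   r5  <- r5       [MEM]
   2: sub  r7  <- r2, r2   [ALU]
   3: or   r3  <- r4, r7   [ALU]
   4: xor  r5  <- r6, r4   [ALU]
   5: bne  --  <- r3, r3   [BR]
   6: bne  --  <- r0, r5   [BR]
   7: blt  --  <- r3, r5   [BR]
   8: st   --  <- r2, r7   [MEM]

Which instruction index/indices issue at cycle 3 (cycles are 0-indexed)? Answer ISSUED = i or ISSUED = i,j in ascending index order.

ISSUED = 5

#0 head=0: add ld i0&i1 dual
#1 head=2: sub i2 RAW r7
#2 head=3: or xor i3&i4 dual
#3 head=5: bne i5 no-port BR/BR
#4 head=6: bne i6 no-port BR/BR
#5 head=7: blt st i7&i8 dual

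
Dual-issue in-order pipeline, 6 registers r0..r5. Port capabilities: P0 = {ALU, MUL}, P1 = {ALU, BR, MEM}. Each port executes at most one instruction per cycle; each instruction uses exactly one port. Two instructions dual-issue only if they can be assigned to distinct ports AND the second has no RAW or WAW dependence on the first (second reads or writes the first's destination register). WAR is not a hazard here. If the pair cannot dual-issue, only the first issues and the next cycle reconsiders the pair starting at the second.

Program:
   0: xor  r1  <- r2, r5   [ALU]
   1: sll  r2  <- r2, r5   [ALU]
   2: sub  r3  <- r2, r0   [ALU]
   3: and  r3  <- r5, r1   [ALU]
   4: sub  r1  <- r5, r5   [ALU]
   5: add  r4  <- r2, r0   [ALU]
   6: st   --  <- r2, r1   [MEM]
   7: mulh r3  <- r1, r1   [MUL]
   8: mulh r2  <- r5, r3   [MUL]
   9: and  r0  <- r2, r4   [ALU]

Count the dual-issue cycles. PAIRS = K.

[0] i0&i1  xor;sll  -- 2-wide
[1] i2  sub  -- WAW r3
[2] i3&i4  and;sub  -- 2-wide
[3] i5&i6  add;st  -- 2-wide
[4] i7  mulh  -- no-port MUL/MUL
[5] i8  mulh  -- RAW r2
[6] i9  and  -- tail

PAIRS = 3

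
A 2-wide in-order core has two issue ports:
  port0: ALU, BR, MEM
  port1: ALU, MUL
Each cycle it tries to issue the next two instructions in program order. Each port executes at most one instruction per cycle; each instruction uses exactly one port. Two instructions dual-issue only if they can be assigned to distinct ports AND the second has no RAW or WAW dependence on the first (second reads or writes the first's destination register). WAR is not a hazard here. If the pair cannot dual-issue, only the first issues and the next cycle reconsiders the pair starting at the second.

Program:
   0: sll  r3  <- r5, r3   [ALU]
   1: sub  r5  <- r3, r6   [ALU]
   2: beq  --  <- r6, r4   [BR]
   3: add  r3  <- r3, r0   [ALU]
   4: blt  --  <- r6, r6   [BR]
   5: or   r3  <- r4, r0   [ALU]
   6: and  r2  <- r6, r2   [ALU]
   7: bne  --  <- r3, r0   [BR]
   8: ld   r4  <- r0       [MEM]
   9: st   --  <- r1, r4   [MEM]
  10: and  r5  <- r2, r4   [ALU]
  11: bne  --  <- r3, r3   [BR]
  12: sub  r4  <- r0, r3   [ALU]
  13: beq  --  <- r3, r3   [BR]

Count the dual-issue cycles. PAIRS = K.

  cy0 -> i0 (sll) RAW r3
  cy1 -> i1+i2 (sub/beq) pair
  cy2 -> i3+i4 (add/blt) pair
  cy3 -> i5+i6 (or/and) pair
  cy4 -> i7 (bne) no-port BR/MEM
  cy5 -> i8 (ld) no-port MEM/MEM
  cy6 -> i9+i10 (st/and) pair
  cy7 -> i11+i12 (bne/sub) pair
  cy8 -> i13 (beq) tail

PAIRS = 5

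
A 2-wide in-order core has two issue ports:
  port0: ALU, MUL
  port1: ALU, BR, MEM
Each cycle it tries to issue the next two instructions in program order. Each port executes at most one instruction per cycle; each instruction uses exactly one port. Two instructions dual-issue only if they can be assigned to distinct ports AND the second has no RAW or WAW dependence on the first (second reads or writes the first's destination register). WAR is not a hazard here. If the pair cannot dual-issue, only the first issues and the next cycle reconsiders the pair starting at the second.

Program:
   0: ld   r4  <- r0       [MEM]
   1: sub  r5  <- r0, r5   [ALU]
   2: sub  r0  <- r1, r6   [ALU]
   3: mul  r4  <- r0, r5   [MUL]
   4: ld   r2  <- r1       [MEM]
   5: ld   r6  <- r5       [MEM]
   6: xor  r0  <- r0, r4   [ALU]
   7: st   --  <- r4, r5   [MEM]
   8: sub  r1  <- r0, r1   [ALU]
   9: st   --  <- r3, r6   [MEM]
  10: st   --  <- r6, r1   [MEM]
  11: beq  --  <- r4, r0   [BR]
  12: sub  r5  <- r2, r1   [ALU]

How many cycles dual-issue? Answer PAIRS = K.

t=0 i0/i1:ld/sub ; dual
t=1 i2:sub ; RAW r0
t=2 i3/i4:mul/ld ; dual
t=3 i5/i6:ld/xor ; dual
t=4 i7/i8:st/sub ; dual
t=5 i9:st ; no-port MEM/MEM
t=6 i10:st ; no-port MEM/BR
t=7 i11/i12:beq/sub ; dual

PAIRS = 5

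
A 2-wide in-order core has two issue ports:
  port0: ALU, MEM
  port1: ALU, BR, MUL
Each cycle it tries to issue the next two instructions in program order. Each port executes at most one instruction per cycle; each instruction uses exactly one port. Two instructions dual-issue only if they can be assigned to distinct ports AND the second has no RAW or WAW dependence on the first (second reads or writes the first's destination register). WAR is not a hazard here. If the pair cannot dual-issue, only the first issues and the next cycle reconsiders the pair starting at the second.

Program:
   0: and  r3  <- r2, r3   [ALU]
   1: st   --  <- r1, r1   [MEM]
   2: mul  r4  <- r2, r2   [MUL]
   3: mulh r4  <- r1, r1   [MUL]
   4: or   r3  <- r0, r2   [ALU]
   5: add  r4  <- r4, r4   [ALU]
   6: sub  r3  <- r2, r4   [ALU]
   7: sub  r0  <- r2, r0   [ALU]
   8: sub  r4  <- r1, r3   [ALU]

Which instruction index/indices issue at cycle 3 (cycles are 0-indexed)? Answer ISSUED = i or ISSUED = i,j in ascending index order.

0. and.ALU st.MEM @i0,i1  | pair
1. mul.MUL @i2  | no-port MUL/MUL
2. mulh.MUL or.ALU @i3,i4  | pair
3. add.ALU @i5  | RAW r4
4. sub.ALU sub.ALU @i6,i7  | pair
5. sub.ALU @i8  | tail

ISSUED = 5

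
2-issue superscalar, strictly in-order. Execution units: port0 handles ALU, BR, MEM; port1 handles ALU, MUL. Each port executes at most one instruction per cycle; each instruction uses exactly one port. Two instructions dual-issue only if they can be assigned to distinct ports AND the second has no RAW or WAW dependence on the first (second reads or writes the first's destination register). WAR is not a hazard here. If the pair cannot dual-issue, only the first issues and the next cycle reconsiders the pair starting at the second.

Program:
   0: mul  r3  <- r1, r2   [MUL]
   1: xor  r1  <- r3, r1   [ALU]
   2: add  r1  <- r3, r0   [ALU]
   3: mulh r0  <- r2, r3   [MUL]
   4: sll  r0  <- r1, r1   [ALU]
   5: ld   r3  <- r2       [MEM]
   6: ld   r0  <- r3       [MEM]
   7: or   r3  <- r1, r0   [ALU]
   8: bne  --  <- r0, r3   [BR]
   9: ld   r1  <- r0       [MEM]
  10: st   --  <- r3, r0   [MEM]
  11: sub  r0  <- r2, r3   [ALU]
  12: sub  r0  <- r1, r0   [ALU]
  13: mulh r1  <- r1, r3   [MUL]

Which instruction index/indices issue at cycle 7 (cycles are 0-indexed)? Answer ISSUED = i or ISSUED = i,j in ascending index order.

ISSUED = 9

t=0 i0:mul ; RAW r3
t=1 i1:xor ; WAW r1
t=2 i2&i3:add+mulh ; 2-wide
t=3 i4&i5:sll+ld ; 2-wide
t=4 i6:ld ; RAW r0
t=5 i7:or ; RAW r3
t=6 i8:bne ; no-port BR/MEM
t=7 i9:ld ; no-port MEM/MEM
t=8 i10&i11:st+sub ; 2-wide
t=9 i12&i13:sub+mulh ; 2-wide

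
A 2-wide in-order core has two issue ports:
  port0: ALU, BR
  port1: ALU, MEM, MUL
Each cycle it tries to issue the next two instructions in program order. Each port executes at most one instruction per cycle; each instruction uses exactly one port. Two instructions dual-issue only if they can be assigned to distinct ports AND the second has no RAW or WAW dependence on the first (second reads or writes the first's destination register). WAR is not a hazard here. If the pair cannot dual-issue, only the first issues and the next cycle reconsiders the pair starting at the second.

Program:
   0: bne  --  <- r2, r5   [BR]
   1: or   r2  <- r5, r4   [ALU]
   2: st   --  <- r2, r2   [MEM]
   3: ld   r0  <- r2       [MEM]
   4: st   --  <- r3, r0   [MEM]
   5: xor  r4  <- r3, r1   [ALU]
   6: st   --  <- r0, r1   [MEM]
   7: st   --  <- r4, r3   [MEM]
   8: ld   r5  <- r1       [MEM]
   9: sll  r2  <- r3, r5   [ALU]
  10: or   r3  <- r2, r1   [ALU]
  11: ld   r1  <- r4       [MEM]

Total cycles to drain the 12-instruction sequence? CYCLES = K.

c0: i0/i1 bne/or  dual
c1: i2 st  no-port MEM/MEM
c2: i3 ld  no-port MEM/MEM
c3: i4/i5 st/xor  dual
c4: i6 st  no-port MEM/MEM
c5: i7 st  no-port MEM/MEM
c6: i8 ld  RAW r5
c7: i9 sll  RAW r2
c8: i10/i11 or/ld  dual

CYCLES = 9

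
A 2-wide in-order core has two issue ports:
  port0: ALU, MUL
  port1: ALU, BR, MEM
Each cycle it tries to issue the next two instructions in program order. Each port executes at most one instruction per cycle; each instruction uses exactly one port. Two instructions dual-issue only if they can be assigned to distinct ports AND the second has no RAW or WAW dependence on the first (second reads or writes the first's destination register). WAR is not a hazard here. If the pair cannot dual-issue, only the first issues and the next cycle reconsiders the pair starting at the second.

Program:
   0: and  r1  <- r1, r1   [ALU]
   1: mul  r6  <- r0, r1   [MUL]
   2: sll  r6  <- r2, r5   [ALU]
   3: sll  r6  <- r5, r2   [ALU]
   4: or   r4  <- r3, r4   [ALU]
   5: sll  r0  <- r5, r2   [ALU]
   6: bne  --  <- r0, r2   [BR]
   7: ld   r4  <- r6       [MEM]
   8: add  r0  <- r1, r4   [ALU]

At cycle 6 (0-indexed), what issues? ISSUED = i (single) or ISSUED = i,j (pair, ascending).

c0: i0 and  RAW r1
c1: i1 mul  WAW r6
c2: i2 sll  WAW r6
c3: i3/i4 sll/or  2-wide
c4: i5 sll  RAW r0
c5: i6 bne  no-port BR/MEM
c6: i7 ld  RAW r4
c7: i8 add  tail

ISSUED = 7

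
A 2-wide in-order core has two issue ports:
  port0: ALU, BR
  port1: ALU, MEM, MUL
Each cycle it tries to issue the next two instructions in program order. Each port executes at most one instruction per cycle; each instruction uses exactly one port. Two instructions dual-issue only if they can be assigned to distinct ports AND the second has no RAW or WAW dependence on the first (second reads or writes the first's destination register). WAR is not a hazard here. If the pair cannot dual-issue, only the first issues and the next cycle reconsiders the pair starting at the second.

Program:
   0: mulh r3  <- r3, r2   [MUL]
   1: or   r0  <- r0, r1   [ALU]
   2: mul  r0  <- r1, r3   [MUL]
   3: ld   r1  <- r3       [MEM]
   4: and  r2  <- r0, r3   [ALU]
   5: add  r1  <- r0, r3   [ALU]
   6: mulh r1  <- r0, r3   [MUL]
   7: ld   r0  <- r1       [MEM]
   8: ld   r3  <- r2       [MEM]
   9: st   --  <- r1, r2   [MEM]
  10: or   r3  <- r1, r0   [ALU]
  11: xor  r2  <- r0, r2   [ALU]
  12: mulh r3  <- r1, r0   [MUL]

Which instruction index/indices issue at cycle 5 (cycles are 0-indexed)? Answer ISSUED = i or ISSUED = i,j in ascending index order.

ISSUED = 7

  cy0 -> i0,i1 (mulh/or) 2-wide
  cy1 -> i2 (mul) no-port MUL/MEM
  cy2 -> i3,i4 (ld/and) 2-wide
  cy3 -> i5 (add) WAW r1
  cy4 -> i6 (mulh) no-port MUL/MEM
  cy5 -> i7 (ld) no-port MEM/MEM
  cy6 -> i8 (ld) no-port MEM/MEM
  cy7 -> i9,i10 (st/or) 2-wide
  cy8 -> i11,i12 (xor/mulh) 2-wide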